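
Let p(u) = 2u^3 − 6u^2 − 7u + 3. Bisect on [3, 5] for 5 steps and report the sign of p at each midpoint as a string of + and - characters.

+--+-

midpoint 4: p = 7 > 0 → [3, 4]
midpoint 3.5: p = -9.25 < 0 → [3.5, 4]
midpoint 3.75: p = -2.15625 < 0 → [3.75, 4]
midpoint 3.875: p = 2.1523 > 0 → [3.75, 3.875]
midpoint 3.8125: p = -0.0679 < 0 → [3.8125, 3.875]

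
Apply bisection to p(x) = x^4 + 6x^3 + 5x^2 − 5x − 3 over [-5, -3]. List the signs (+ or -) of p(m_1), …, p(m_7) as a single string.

---++++

midpoint -4: p = -31 < 0 → [-5, -4]
midpoint -4.5: p = -15.9375 < 0 → [-5, -4.5]
midpoint -4.75: p = -0.402344 < 0 → [-5, -4.75]
midpoint -4.875: p = 9.8635 > 0 → [-4.875, -4.75]
midpoint -4.8125: p = 4.5066 > 0 → [-4.8125, -4.75]
midpoint -4.78125: p = 1.9973 > 0 → [-4.78125, -4.75]
midpoint -4.765625: p = 0.784 > 0 → [-4.765625, -4.75]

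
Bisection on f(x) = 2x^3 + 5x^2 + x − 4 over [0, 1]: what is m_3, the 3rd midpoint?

x = 0.5 gives f = -2, negative; keep [0.5, 1]
x = 0.75 gives f = 0.40625, positive; keep [0.5, 0.75]
x = 0.625 gives f = -0.933594, negative; keep [0.625, 0.75]

0.625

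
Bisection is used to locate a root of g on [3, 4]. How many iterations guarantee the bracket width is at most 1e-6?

20

Width after n steps is 1/2^n. Need 2^n ≥ 1/1e-6 = 1000000.
2^19 = 524288 < 1000000 ≤ 2^20 = 1048576, so n = 20.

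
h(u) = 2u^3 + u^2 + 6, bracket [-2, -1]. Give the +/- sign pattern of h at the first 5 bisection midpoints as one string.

midpoint -1.5: h = 1.5 > 0 → [-2, -1.5]
midpoint -1.75: h = -1.65625 < 0 → [-1.75, -1.5]
midpoint -1.625: h = 0.058594 > 0 → [-1.75, -1.625]
midpoint -1.6875: h = -0.7632 < 0 → [-1.6875, -1.625]
midpoint -1.65625: h = -0.3436 < 0 → [-1.65625, -1.625]

+-+--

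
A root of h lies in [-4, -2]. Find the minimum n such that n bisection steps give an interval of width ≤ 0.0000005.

22

Width after n steps is 2/2^n. Need 2^n ≥ 2/0.0000005 = 4000000.
2^21 = 2097152 < 4000000 ≤ 2^22 = 4194304, so n = 22.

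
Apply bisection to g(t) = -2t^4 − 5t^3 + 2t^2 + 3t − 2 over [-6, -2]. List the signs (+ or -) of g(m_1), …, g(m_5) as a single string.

--+--

m = -4, g(m) = -174 (−); new bracket [-4, -2]
m = -3, g(m) = -20 (−); new bracket [-3, -2]
m = -2.5, g(m) = 3 (+); new bracket [-3, -2.5]
m = -2.75, g(m) = -5.5234 (−); new bracket [-2.75, -2.5]
m = -2.625, g(m) = -0.6157 (−); new bracket [-2.625, -2.5]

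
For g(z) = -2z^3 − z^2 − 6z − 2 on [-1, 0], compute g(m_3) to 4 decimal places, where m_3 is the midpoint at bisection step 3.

g(-0.5) = 1 > 0, so the root lies in [-0.5, 0]
g(-0.25) = -0.53125 < 0, so the root lies in [-0.5, -0.25]
g(-0.375) = 0.214844 > 0, so the root lies in [-0.375, -0.25]

0.2148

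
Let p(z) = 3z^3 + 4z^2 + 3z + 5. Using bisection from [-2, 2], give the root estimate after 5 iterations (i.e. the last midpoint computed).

-1.375

p(0) = 5 > 0, so the root lies in [-2, 0]
p(-1) = 3 > 0, so the root lies in [-2, -1]
p(-1.5) = -0.625 < 0, so the root lies in [-1.5, -1]
p(-1.25) = 1.6406 > 0, so the root lies in [-1.5, -1.25]
p(-1.375) = 0.6387 > 0, so the root lies in [-1.5, -1.375]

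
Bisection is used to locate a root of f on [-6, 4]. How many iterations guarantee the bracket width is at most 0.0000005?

25

Width after n steps is 10/2^n. Need 2^n ≥ 10/0.0000005 = 20000000.
2^24 = 16777216 < 20000000 ≤ 2^25 = 33554432, so n = 25.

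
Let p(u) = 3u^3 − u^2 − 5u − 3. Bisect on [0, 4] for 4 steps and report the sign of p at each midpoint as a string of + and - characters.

p(2) = 7 > 0, so the root lies in [0, 2]
p(1) = -6 < 0, so the root lies in [1, 2]
p(1.5) = -2.625 < 0, so the root lies in [1.5, 2]
p(1.75) = 1.2656 > 0, so the root lies in [1.5, 1.75]

+--+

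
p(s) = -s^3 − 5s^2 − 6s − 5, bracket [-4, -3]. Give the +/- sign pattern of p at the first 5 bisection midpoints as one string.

p(-3.5) = -2.375 < 0, so the root lies in [-4, -3.5]
p(-3.75) = -0.078125 < 0, so the root lies in [-4, -3.75]
p(-3.875) = 1.357422 > 0, so the root lies in [-3.875, -3.75]
p(-3.8125) = 0.6145 > 0, so the root lies in [-3.8125, -3.75]
p(-3.78125) = 0.262 > 0, so the root lies in [-3.78125, -3.75]

--+++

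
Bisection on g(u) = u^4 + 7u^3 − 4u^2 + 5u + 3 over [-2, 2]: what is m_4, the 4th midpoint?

-0.25

m = 0, g(m) = 3 (+); new bracket [-2, 0]
m = -1, g(m) = -12 (−); new bracket [-1, 0]
m = -0.5, g(m) = -1.3125 (−); new bracket [-0.5, 0]
m = -0.25, g(m) = 1.3945 (+); new bracket [-0.5, -0.25]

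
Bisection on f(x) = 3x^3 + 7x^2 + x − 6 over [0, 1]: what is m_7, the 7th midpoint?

0.7578125

x = 0.5 gives f = -3.375, negative; keep [0.5, 1]
x = 0.75 gives f = -0.046875, negative; keep [0.75, 1]
x = 0.875 gives f = 2.244141, positive; keep [0.75, 0.875]
x = 0.8125 gives f = 1.0427, positive; keep [0.75, 0.8125]
x = 0.78125 gives f = 0.4842, positive; keep [0.75, 0.78125]
x = 0.765625 gives f = 0.2153, positive; keep [0.75, 0.765625]
x = 0.7578125 gives f = 0.0834, positive; keep [0.75, 0.7578125]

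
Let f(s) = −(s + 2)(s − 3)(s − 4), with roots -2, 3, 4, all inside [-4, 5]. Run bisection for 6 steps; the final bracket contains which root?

-2

s = 0.5 gives f = -21.875, negative; keep [-4, 0.5]
s = -1.75 gives f = -6.828125, negative; keep [-4, -1.75]
s = -2.875 gives f = 35.341797, positive; keep [-2.875, -1.75]
s = -2.3125 gives f = 10.4797, positive; keep [-2.3125, -1.75]
s = -2.03125 gives f = 0.9483, positive; keep [-2.03125, -1.75]
s = -1.890625 gives f = -3.151, negative; keep [-2.03125, -1.890625]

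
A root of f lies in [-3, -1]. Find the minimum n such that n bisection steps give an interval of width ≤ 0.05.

6

Width after n steps is 2/2^n. Need 2^n ≥ 2/0.05 = 40.
2^5 = 32 < 40 ≤ 2^6 = 64, so n = 6.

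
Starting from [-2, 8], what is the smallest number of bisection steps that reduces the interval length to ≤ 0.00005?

18

Width after n steps is 10/2^n. Need 2^n ≥ 10/0.00005 = 200000.
2^17 = 131072 < 200000 ≤ 2^18 = 262144, so n = 18.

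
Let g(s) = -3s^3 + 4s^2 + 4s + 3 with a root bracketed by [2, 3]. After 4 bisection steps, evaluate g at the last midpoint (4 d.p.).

m = 2.5, g(m) = -8.875 (−); new bracket [2, 2.5]
m = 2.25, g(m) = -1.921875 (−); new bracket [2, 2.25]
m = 2.125, g(m) = 0.775391 (+); new bracket [2.125, 2.25]
m = 2.1875, g(m) = -0.512 (−); new bracket [2.125, 2.1875]

-0.5120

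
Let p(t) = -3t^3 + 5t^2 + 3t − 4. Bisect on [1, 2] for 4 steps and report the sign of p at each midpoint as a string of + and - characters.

midpoint 1.5: p = 1.625 > 0 → [1.5, 2]
midpoint 1.75: p = 0.484375 > 0 → [1.75, 2]
midpoint 1.875: p = -0.572266 < 0 → [1.75, 1.875]
midpoint 1.8125: p = 0.0002 > 0 → [1.8125, 1.875]

++-+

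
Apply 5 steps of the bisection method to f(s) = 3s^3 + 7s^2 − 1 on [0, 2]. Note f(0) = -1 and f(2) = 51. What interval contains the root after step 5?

[0.3125, 0.375]

f(1) = 9 > 0, so the root lies in [0, 1]
f(0.5) = 1.125 > 0, so the root lies in [0, 0.5]
f(0.25) = -0.515625 < 0, so the root lies in [0.25, 0.5]
f(0.375) = 0.1426 > 0, so the root lies in [0.25, 0.375]
f(0.3125) = -0.2249 < 0, so the root lies in [0.3125, 0.375]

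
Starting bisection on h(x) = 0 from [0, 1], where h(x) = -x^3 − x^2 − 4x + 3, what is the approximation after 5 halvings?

0.59375

midpoint 0.5: h = 0.625 > 0 → [0.5, 1]
midpoint 0.75: h = -0.984375 < 0 → [0.5, 0.75]
midpoint 0.625: h = -0.134766 < 0 → [0.5, 0.625]
midpoint 0.5625: h = 0.2556 > 0 → [0.5625, 0.625]
midpoint 0.59375: h = 0.0631 > 0 → [0.59375, 0.625]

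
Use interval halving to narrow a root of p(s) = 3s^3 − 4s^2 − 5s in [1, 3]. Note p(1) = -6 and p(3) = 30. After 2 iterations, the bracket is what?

[2, 2.5]

m = 2, p(m) = -2 (−); new bracket [2, 3]
m = 2.5, p(m) = 9.375 (+); new bracket [2, 2.5]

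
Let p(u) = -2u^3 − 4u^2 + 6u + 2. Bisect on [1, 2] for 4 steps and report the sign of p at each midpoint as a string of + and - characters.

midpoint 1.5: p = -4.75 < 0 → [1, 1.5]
midpoint 1.25: p = -0.65625 < 0 → [1, 1.25]
midpoint 1.125: p = 0.839844 > 0 → [1.125, 1.25]
midpoint 1.1875: p = 0.1353 > 0 → [1.1875, 1.25]

--++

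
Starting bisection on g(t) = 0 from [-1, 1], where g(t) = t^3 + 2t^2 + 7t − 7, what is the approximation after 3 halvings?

0.75

t = 0 gives g = -7, negative; keep [0, 1]
t = 0.5 gives g = -2.875, negative; keep [0.5, 1]
t = 0.75 gives g = -0.203125, negative; keep [0.75, 1]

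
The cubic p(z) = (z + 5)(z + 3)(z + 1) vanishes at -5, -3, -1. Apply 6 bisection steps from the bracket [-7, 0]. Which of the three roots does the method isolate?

z = -3.5 gives p = 1.875, positive; keep [-7, -3.5]
z = -5.25 gives p = -2.390625, negative; keep [-5.25, -3.5]
z = -4.375 gives p = 2.900391, positive; keep [-5.25, -4.375]
z = -4.8125 gives p = 1.2957, positive; keep [-5.25, -4.8125]
z = -5.03125 gives p = -0.2559, negative; keep [-5.03125, -4.8125]
z = -4.921875 gives p = 0.5889, positive; keep [-5.03125, -4.921875]

-5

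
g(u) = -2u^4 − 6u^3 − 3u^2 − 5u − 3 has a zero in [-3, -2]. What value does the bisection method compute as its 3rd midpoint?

-2.625

g(-2.5) = 6.375 > 0, so the root lies in [-3, -2.5]
g(-2.75) = -1.539062 < 0, so the root lies in [-2.75, -2.5]
g(-2.625) = 3.019043 > 0, so the root lies in [-2.75, -2.625]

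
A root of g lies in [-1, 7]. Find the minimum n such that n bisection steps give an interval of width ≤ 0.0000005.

Width after n steps is 8/2^n. Need 2^n ≥ 8/0.0000005 = 16000000.
2^23 = 8388608 < 16000000 ≤ 2^24 = 16777216, so n = 24.

24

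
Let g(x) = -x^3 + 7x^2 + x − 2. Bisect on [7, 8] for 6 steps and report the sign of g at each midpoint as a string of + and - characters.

---++-

m = 7.5, g(m) = -22.625 (−); new bracket [7, 7.5]
m = 7.25, g(m) = -7.890625 (−); new bracket [7, 7.25]
m = 7.125, g(m) = -1.220703 (−); new bracket [7, 7.125]
m = 7.0625, g(m) = 1.9451 (+); new bracket [7.0625, 7.125]
m = 7.09375, g(m) = 0.3761 (+); new bracket [7.09375, 7.125]
m = 7.109375, g(m) = -0.4188 (−); new bracket [7.09375, 7.109375]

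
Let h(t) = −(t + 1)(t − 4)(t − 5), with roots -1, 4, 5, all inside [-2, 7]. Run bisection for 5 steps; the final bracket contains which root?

t = 2.5 gives h = -13.125, negative; keep [-2, 2.5]
t = 0.25 gives h = -22.265625, negative; keep [-2, 0.25]
t = -0.875 gives h = -3.580078, negative; keep [-2, -0.875]
t = -1.4375 gives h = 15.3142, positive; keep [-1.4375, -0.875]
t = -1.15625 gives h = 4.9599, positive; keep [-1.15625, -0.875]

-1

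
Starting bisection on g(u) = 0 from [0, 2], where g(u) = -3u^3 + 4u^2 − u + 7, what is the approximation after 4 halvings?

m = 1, g(m) = 7 (+); new bracket [1, 2]
m = 1.5, g(m) = 4.375 (+); new bracket [1.5, 2]
m = 1.75, g(m) = 1.421875 (+); new bracket [1.75, 2]
m = 1.875, g(m) = -0.5879 (−); new bracket [1.75, 1.875]

1.875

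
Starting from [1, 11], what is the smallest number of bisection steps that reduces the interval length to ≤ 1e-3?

Width after n steps is 10/2^n. Need 2^n ≥ 10/1e-3 = 10000.
2^13 = 8192 < 10000 ≤ 2^14 = 16384, so n = 14.

14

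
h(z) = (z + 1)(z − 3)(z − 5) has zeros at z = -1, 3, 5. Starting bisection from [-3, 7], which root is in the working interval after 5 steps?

-1

midpoint 2: h = 9 > 0 → [-3, 2]
midpoint -0.5: h = 9.625 > 0 → [-3, -0.5]
midpoint -1.75: h = -24.046875 < 0 → [-1.75, -0.5]
midpoint -1.125: h = -3.1582 < 0 → [-1.125, -0.5]
midpoint -0.8125: h = 4.155 > 0 → [-1.125, -0.8125]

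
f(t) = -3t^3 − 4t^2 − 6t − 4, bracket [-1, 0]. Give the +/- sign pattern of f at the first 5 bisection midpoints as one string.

f(-0.5) = -1.625 < 0, so the root lies in [-1, -0.5]
f(-0.75) = -0.484375 < 0, so the root lies in [-1, -0.75]
f(-0.875) = 0.197266 > 0, so the root lies in [-0.875, -0.75]
f(-0.8125) = -0.1565 < 0, so the root lies in [-0.875, -0.8125]
f(-0.84375) = 0.0169 > 0, so the root lies in [-0.84375, -0.8125]

--+-+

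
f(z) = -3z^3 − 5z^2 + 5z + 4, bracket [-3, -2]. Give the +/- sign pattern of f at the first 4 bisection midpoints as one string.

z = -2.5 gives f = 7.125, positive; keep [-2.5, -2]
z = -2.25 gives f = 1.609375, positive; keep [-2.25, -2]
z = -2.125 gives f = -0.416016, negative; keep [-2.25, -2.125]
z = -2.1875 gives f = 0.5393, positive; keep [-2.1875, -2.125]

++-+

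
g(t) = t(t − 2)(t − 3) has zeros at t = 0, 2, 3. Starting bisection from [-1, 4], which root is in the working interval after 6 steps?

midpoint 1.5: g = 1.125 > 0 → [-1, 1.5]
midpoint 0.25: g = 1.203125 > 0 → [-1, 0.25]
midpoint -0.375: g = -3.005859 < 0 → [-0.375, 0.25]
midpoint -0.0625: g = -0.3948 < 0 → [-0.0625, 0.25]
midpoint 0.09375: g = 0.5194 > 0 → [-0.0625, 0.09375]
midpoint 0.015625: g = 0.0925 > 0 → [-0.0625, 0.015625]

0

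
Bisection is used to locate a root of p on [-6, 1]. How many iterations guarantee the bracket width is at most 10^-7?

27

Width after n steps is 7/2^n. Need 2^n ≥ 7/10^-7 = 70000000.
2^26 = 67108864 < 70000000 ≤ 2^27 = 134217728, so n = 27.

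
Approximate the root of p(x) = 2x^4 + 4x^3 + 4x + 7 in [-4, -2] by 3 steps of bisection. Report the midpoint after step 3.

x = -3 gives p = 49, positive; keep [-3, -2]
x = -2.5 gives p = 12.625, positive; keep [-2.5, -2]
x = -2.25 gives p = 3.695312, positive; keep [-2.25, -2]

-2.25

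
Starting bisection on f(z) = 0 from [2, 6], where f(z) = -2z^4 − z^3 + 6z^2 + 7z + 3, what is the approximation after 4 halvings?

2.25

m = 4, f(m) = -449 (−); new bracket [2, 4]
m = 3, f(m) = -111 (−); new bracket [2, 3]
m = 2.5, f(m) = -35.75 (−); new bracket [2, 2.5]
m = 2.25, f(m) = -13.5234 (−); new bracket [2, 2.25]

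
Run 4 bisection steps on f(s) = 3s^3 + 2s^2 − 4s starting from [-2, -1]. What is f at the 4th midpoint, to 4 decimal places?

-0.3113

f(-1.5) = 0.375 > 0, so the root lies in [-2, -1.5]
f(-1.75) = -2.953125 < 0, so the root lies in [-1.75, -1.5]
f(-1.625) = -1.091797 < 0, so the root lies in [-1.625, -1.5]
f(-1.5625) = -0.3113 < 0, so the root lies in [-1.5625, -1.5]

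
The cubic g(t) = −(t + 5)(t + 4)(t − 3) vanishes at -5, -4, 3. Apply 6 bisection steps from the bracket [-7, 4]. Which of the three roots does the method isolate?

3

m = -1.5, g(m) = 39.375 (+); new bracket [-1.5, 4]
m = 1.25, g(m) = 57.421875 (+); new bracket [1.25, 4]
m = 2.625, g(m) = 18.943359 (+); new bracket [2.625, 4]
m = 3.3125, g(m) = -18.9954 (−); new bracket [2.625, 3.3125]
m = 2.96875, g(m) = 1.7354 (+); new bracket [2.96875, 3.3125]
m = 3.140625, g(m) = -8.1744 (−); new bracket [2.96875, 3.140625]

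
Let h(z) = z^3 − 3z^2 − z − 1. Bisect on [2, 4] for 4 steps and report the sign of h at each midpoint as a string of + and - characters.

h(3) = -4 < 0, so the root lies in [3, 4]
h(3.5) = 1.625 > 0, so the root lies in [3, 3.5]
h(3.25) = -1.609375 < 0, so the root lies in [3.25, 3.5]
h(3.375) = -0.1035 < 0, so the root lies in [3.375, 3.5]

-+--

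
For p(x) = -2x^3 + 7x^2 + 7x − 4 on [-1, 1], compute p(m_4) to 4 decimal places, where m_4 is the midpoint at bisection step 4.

x = 0 gives p = -4, negative; keep [0, 1]
x = 0.5 gives p = 1, positive; keep [0, 0.5]
x = 0.25 gives p = -1.84375, negative; keep [0.25, 0.5]
x = 0.375 gives p = -0.4961, negative; keep [0.375, 0.5]

-0.4961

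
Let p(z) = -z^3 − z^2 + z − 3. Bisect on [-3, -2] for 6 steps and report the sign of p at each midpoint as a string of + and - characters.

midpoint -2.5: p = 3.875 > 0 → [-2.5, -2]
midpoint -2.25: p = 1.078125 > 0 → [-2.25, -2]
midpoint -2.125: p = -0.044922 < 0 → [-2.25, -2.125]
midpoint -2.1875: p = 0.4949 > 0 → [-2.1875, -2.125]
midpoint -2.15625: p = 0.2196 > 0 → [-2.15625, -2.125]
midpoint -2.140625: p = 0.086 > 0 → [-2.140625, -2.125]

++-+++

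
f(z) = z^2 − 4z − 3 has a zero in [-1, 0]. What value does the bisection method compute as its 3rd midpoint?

f(-0.5) = -0.75 < 0, so the root lies in [-1, -0.5]
f(-0.75) = 0.5625 > 0, so the root lies in [-0.75, -0.5]
f(-0.625) = -0.109375 < 0, so the root lies in [-0.75, -0.625]

-0.625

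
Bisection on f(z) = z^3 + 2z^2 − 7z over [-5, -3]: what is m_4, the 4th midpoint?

f(-4) = -4 < 0, so the root lies in [-4, -3]
f(-3.5) = 6.125 > 0, so the root lies in [-4, -3.5]
f(-3.75) = 1.640625 > 0, so the root lies in [-4, -3.75]
f(-3.875) = -1.0293 < 0, so the root lies in [-3.875, -3.75]

-3.875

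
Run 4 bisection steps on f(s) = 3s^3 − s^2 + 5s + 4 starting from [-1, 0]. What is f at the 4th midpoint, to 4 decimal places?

0.3372

s = -0.5 gives f = 0.875, positive; keep [-1, -0.5]
s = -0.75 gives f = -1.578125, negative; keep [-0.75, -0.5]
s = -0.625 gives f = -0.248047, negative; keep [-0.625, -0.5]
s = -0.5625 gives f = 0.3372, positive; keep [-0.625, -0.5625]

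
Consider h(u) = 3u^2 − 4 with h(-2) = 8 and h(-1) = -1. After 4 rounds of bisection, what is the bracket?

m = -1.5, h(m) = 2.75 (+); new bracket [-1.5, -1]
m = -1.25, h(m) = 0.6875 (+); new bracket [-1.25, -1]
m = -1.125, h(m) = -0.203125 (−); new bracket [-1.25, -1.125]
m = -1.1875, h(m) = 0.2305 (+); new bracket [-1.1875, -1.125]

[-1.1875, -1.125]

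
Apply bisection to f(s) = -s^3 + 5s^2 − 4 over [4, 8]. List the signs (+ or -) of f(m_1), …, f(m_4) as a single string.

midpoint 6: f = -40 < 0 → [4, 6]
midpoint 5: f = -4 < 0 → [4, 5]
midpoint 4.5: f = 6.125 > 0 → [4.5, 5]
midpoint 4.75: f = 1.6406 > 0 → [4.75, 5]

--++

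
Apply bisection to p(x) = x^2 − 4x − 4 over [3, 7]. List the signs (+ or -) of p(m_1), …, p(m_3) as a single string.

x = 5 gives p = 1, positive; keep [3, 5]
x = 4 gives p = -4, negative; keep [4, 5]
x = 4.5 gives p = -1.75, negative; keep [4.5, 5]

+--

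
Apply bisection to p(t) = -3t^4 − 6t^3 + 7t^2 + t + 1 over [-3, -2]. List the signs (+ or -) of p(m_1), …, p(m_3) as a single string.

t = -2.5 gives p = 18.8125, positive; keep [-3, -2.5]
t = -2.75 gives p = 4.394531, positive; keep [-3, -2.75]
t = -2.875 gives p = -6.395264, negative; keep [-2.875, -2.75]

++-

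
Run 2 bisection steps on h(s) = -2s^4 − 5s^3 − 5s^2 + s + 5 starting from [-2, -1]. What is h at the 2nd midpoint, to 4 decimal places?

0.8203

midpoint -1.5: h = -1 < 0 → [-1.5, -1]
midpoint -1.25: h = 0.820312 > 0 → [-1.5, -1.25]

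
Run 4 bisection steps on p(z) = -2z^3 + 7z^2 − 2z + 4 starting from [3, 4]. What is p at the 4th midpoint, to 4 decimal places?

-1.3979

p(3.5) = -3 < 0, so the root lies in [3, 3.5]
p(3.25) = 2.78125 > 0, so the root lies in [3.25, 3.5]
p(3.375) = 0.097656 > 0, so the root lies in [3.375, 3.5]
p(3.4375) = -1.3979 < 0, so the root lies in [3.375, 3.4375]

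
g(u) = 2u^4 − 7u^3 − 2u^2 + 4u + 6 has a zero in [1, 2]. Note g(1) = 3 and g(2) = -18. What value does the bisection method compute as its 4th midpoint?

1.1875

g(1.5) = -6 < 0, so the root lies in [1, 1.5]
g(1.25) = -0.914062 < 0, so the root lies in [1, 1.25]
g(1.125) = 1.205566 > 0, so the root lies in [1.125, 1.25]
g(1.1875) = 0.1848 > 0, so the root lies in [1.1875, 1.25]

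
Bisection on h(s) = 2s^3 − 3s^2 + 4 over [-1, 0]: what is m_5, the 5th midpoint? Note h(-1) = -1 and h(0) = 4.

midpoint -0.5: h = 3 > 0 → [-1, -0.5]
midpoint -0.75: h = 1.46875 > 0 → [-1, -0.75]
midpoint -0.875: h = 0.363281 > 0 → [-1, -0.875]
midpoint -0.9375: h = -0.2847 < 0 → [-0.9375, -0.875]
midpoint -0.90625: h = 0.0475 > 0 → [-0.9375, -0.90625]

-0.90625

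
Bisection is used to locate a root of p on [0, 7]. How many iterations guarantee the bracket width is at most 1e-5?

20

Width after n steps is 7/2^n. Need 2^n ≥ 7/1e-5 = 700000.
2^19 = 524288 < 700000 ≤ 2^20 = 1048576, so n = 20.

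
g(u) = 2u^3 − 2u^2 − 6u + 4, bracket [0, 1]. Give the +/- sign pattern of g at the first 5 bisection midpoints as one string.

g(0.5) = 0.75 > 0, so the root lies in [0.5, 1]
g(0.75) = -0.78125 < 0, so the root lies in [0.5, 0.75]
g(0.625) = -0.042969 < 0, so the root lies in [0.5, 0.625]
g(0.5625) = 0.3481 > 0, so the root lies in [0.5625, 0.625]
g(0.59375) = 0.1511 > 0, so the root lies in [0.59375, 0.625]

+--++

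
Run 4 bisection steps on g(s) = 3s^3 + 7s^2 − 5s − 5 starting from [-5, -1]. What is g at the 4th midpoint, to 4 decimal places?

midpoint -3: g = -8 < 0 → [-3, -1]
midpoint -2: g = 9 > 0 → [-3, -2]
midpoint -2.5: g = 4.375 > 0 → [-3, -2.5]
midpoint -2.75: g = -0.7031 < 0 → [-2.75, -2.5]

-0.7031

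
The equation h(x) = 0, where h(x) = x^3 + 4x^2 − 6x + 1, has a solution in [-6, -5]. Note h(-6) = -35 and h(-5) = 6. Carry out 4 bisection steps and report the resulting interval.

[-5.25, -5.1875]

h(-5.5) = -11.375 < 0, so the root lies in [-5.5, -5]
h(-5.25) = -1.953125 < 0, so the root lies in [-5.25, -5]
h(-5.125) = 2.201172 > 0, so the root lies in [-5.25, -5.125]
h(-5.1875) = 0.1692 > 0, so the root lies in [-5.25, -5.1875]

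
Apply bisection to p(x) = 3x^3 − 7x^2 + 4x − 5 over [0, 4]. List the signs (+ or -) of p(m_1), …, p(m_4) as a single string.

x = 2 gives p = -1, negative; keep [2, 4]
x = 3 gives p = 25, positive; keep [2, 3]
x = 2.5 gives p = 8.125, positive; keep [2, 2.5]
x = 2.25 gives p = 2.7344, positive; keep [2, 2.25]

-+++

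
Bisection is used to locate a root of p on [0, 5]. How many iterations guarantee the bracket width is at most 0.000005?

20

Width after n steps is 5/2^n. Need 2^n ≥ 5/0.000005 = 1000000.
2^19 = 524288 < 1000000 ≤ 2^20 = 1048576, so n = 20.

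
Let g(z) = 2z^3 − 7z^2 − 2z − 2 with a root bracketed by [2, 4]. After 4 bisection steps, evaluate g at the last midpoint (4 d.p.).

1.5117

z = 3 gives g = -17, negative; keep [3, 4]
z = 3.5 gives g = -9, negative; keep [3.5, 4]
z = 3.75 gives g = -2.46875, negative; keep [3.75, 4]
z = 3.875 gives g = 1.5117, positive; keep [3.75, 3.875]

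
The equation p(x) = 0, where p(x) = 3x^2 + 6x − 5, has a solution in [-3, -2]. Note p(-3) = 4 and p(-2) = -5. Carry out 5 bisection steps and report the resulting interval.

[-2.65625, -2.625]

midpoint -2.5: p = -1.25 < 0 → [-3, -2.5]
midpoint -2.75: p = 1.1875 > 0 → [-2.75, -2.5]
midpoint -2.625: p = -0.078125 < 0 → [-2.75, -2.625]
midpoint -2.6875: p = 0.543 > 0 → [-2.6875, -2.625]
midpoint -2.65625: p = 0.2295 > 0 → [-2.65625, -2.625]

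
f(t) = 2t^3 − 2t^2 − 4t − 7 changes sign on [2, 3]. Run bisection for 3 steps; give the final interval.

m = 2.5, f(m) = 1.75 (+); new bracket [2, 2.5]
m = 2.25, f(m) = -3.34375 (−); new bracket [2.25, 2.5]
m = 2.375, f(m) = -0.988281 (−); new bracket [2.375, 2.5]

[2.375, 2.5]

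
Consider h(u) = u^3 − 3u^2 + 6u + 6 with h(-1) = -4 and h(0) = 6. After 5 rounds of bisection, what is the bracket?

[-0.71875, -0.6875]

h(-0.5) = 2.125 > 0, so the root lies in [-1, -0.5]
h(-0.75) = -0.609375 < 0, so the root lies in [-0.75, -0.5]
h(-0.625) = 0.833984 > 0, so the root lies in [-0.75, -0.625]
h(-0.6875) = 0.1321 > 0, so the root lies in [-0.75, -0.6875]
h(-0.71875) = -0.2336 < 0, so the root lies in [-0.71875, -0.6875]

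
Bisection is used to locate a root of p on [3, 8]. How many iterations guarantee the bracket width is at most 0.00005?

17

Width after n steps is 5/2^n. Need 2^n ≥ 5/0.00005 = 100000.
2^16 = 65536 < 100000 ≤ 2^17 = 131072, so n = 17.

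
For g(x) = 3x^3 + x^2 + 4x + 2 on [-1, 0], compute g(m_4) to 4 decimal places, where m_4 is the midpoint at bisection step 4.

g(-0.5) = -0.125 < 0, so the root lies in [-0.5, 0]
g(-0.25) = 1.015625 > 0, so the root lies in [-0.5, -0.25]
g(-0.375) = 0.482422 > 0, so the root lies in [-0.5, -0.375]
g(-0.4375) = 0.1902 > 0, so the root lies in [-0.5, -0.4375]

0.1902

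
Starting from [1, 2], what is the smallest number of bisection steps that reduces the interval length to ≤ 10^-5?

17

Width after n steps is 1/2^n. Need 2^n ≥ 1/10^-5 = 100000.
2^16 = 65536 < 100000 ≤ 2^17 = 131072, so n = 17.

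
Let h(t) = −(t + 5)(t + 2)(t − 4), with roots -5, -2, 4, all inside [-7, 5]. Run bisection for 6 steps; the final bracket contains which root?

4

h(-1) = 20 > 0, so the root lies in [-1, 5]
h(2) = 56 > 0, so the root lies in [2, 5]
h(3.5) = 23.375 > 0, so the root lies in [3.5, 5]
h(4.25) = -14.4531 < 0, so the root lies in [3.5, 4.25]
h(3.875) = 6.5176 > 0, so the root lies in [3.875, 4.25]
h(4.0625) = -3.4338 < 0, so the root lies in [3.875, 4.0625]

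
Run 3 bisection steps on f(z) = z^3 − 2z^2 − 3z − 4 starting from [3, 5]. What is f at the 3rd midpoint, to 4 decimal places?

f(4) = 16 > 0, so the root lies in [3, 4]
f(3.5) = 3.875 > 0, so the root lies in [3, 3.5]
f(3.25) = -0.546875 < 0, so the root lies in [3.25, 3.5]

-0.5469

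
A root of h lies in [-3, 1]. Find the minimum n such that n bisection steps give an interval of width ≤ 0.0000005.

Width after n steps is 4/2^n. Need 2^n ≥ 4/0.0000005 = 8000000.
2^22 = 4194304 < 8000000 ≤ 2^23 = 8388608, so n = 23.

23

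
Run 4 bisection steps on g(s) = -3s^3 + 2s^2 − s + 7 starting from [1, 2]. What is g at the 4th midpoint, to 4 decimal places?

midpoint 1.5: g = -0.125 < 0 → [1, 1.5]
midpoint 1.25: g = 3.015625 > 0 → [1.25, 1.5]
midpoint 1.375: g = 1.607422 > 0 → [1.375, 1.5]
midpoint 1.4375: g = 0.7839 > 0 → [1.4375, 1.5]

0.7839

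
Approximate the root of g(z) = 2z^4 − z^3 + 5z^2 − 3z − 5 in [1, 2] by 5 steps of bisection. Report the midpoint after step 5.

z = 1.5 gives g = 8.5, positive; keep [1, 1.5]
z = 1.25 gives g = 1.992188, positive; keep [1, 1.25]
z = 1.125 gives g = -0.26709, negative; keep [1.125, 1.25]
z = 1.1875 gives g = 0.7908, positive; keep [1.125, 1.1875]
z = 1.15625 gives g = 0.2447, positive; keep [1.125, 1.15625]

1.15625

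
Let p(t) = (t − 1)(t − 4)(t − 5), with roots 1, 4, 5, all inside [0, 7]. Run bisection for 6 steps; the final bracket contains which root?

1

m = 3.5, p(m) = 1.875 (+); new bracket [0, 3.5]
m = 1.75, p(m) = 5.484375 (+); new bracket [0, 1.75]
m = 0.875, p(m) = -1.611328 (−); new bracket [0.875, 1.75]
m = 1.3125, p(m) = 3.0969 (+); new bracket [0.875, 1.3125]
m = 1.09375, p(m) = 1.0643 (+); new bracket [0.875, 1.09375]
m = 0.984375, p(m) = -0.1892 (−); new bracket [0.984375, 1.09375]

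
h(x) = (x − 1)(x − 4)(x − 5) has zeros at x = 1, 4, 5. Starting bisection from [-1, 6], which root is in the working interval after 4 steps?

m = 2.5, h(m) = 5.625 (+); new bracket [-1, 2.5]
m = 0.75, h(m) = -3.453125 (−); new bracket [0.75, 2.5]
m = 1.625, h(m) = 5.009766 (+); new bracket [0.75, 1.625]
m = 1.1875, h(m) = 2.0105 (+); new bracket [0.75, 1.1875]

1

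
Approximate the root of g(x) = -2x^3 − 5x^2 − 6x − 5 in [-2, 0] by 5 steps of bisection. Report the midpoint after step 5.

x = -1 gives g = -2, negative; keep [-2, -1]
x = -1.5 gives g = -0.5, negative; keep [-2, -1.5]
x = -1.75 gives g = 0.90625, positive; keep [-1.75, -1.5]
x = -1.625 gives g = 0.1289, positive; keep [-1.625, -1.5]
x = -1.5625 gives g = -0.2026, negative; keep [-1.625, -1.5625]

-1.5625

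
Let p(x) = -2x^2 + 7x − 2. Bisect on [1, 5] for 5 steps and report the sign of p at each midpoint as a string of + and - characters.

p(3) = 1 > 0, so the root lies in [3, 5]
p(4) = -6 < 0, so the root lies in [3, 4]
p(3.5) = -2 < 0, so the root lies in [3, 3.5]
p(3.25) = -0.375 < 0, so the root lies in [3, 3.25]
p(3.125) = 0.3438 > 0, so the root lies in [3.125, 3.25]

+---+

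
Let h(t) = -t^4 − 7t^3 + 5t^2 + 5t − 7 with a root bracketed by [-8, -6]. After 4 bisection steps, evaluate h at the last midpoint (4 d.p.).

-31.4983

m = -7, h(m) = 203 (+); new bracket [-8, -7]
m = -7.5, h(m) = 25.8125 (+); new bracket [-8, -7.5]
m = -7.75, h(m) = -94.550781 (−); new bracket [-7.75, -7.5]
m = -7.625, h(m) = -31.4983 (−); new bracket [-7.625, -7.5]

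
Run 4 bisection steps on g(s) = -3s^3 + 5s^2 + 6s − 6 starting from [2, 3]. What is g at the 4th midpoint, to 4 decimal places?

midpoint 2.5: g = -6.625 < 0 → [2, 2.5]
midpoint 2.25: g = -1.359375 < 0 → [2, 2.25]
midpoint 2.125: g = 0.541016 > 0 → [2.125, 2.25]
midpoint 2.1875: g = -0.3518 < 0 → [2.125, 2.1875]

-0.3518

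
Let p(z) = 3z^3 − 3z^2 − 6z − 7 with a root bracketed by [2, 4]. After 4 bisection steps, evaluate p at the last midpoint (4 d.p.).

2.0176

midpoint 3: p = 29 > 0 → [2, 3]
midpoint 2.5: p = 6.125 > 0 → [2, 2.5]
midpoint 2.25: p = -1.515625 < 0 → [2.25, 2.5]
midpoint 2.375: p = 2.0176 > 0 → [2.25, 2.375]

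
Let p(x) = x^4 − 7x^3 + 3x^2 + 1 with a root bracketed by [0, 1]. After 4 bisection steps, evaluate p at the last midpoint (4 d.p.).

p(0.5) = 0.9375 > 0, so the root lies in [0.5, 1]
p(0.75) = 0.050781 > 0, so the root lies in [0.75, 1]
p(0.875) = -0.806396 < 0, so the root lies in [0.75, 0.875]
p(0.8125) = -0.3384 < 0, so the root lies in [0.75, 0.8125]

-0.3384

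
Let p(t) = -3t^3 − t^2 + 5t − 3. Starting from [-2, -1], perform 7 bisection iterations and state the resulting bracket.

[-1.6875, -1.6796875]

midpoint -1.5: p = -2.625 < 0 → [-2, -1.5]
midpoint -1.75: p = 1.265625 > 0 → [-1.75, -1.5]
midpoint -1.625: p = -0.892578 < 0 → [-1.75, -1.625]
midpoint -1.6875: p = 0.1311 > 0 → [-1.6875, -1.625]
midpoint -1.65625: p = -0.3943 < 0 → [-1.6875, -1.65625]
midpoint -1.671875: p = -0.135 < 0 → [-1.6875, -1.671875]
midpoint -1.6796875: p = -0.0028 < 0 → [-1.6875, -1.6796875]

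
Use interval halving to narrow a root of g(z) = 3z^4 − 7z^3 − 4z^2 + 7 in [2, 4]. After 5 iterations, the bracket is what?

m = 3, g(m) = 25 (+); new bracket [2, 3]
m = 2.5, g(m) = -10.1875 (−); new bracket [2.5, 3]
m = 2.75, g(m) = 2.746094 (+); new bracket [2.5, 2.75]
m = 2.625, g(m) = -4.7356 (−); new bracket [2.625, 2.75]
m = 2.6875, g(m) = -1.2666 (−); new bracket [2.6875, 2.75]

[2.6875, 2.75]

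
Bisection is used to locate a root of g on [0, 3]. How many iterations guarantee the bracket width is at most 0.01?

Width after n steps is 3/2^n. Need 2^n ≥ 3/0.01 = 300.
2^8 = 256 < 300 ≤ 2^9 = 512, so n = 9.

9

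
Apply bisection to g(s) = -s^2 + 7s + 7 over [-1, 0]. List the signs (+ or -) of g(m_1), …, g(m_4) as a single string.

m = -0.5, g(m) = 3.25 (+); new bracket [-1, -0.5]
m = -0.75, g(m) = 1.1875 (+); new bracket [-1, -0.75]
m = -0.875, g(m) = 0.109375 (+); new bracket [-1, -0.875]
m = -0.9375, g(m) = -0.4414 (−); new bracket [-0.9375, -0.875]

+++-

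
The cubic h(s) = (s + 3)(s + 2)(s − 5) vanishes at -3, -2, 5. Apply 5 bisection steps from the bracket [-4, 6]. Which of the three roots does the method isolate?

midpoint 1: h = -48 < 0 → [1, 6]
midpoint 3.5: h = -53.625 < 0 → [3.5, 6]
midpoint 4.75: h = -13.078125 < 0 → [4.75, 6]
midpoint 5.375: h = 23.1621 > 0 → [4.75, 5.375]
midpoint 5.0625: h = 3.5588 > 0 → [4.75, 5.0625]

5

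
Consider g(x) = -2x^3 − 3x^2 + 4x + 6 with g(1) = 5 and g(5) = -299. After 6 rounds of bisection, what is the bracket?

[1.375, 1.4375]

g(3) = -63 < 0, so the root lies in [1, 3]
g(2) = -14 < 0, so the root lies in [1, 2]
g(1.5) = -1.5 < 0, so the root lies in [1, 1.5]
g(1.25) = 2.4062 > 0, so the root lies in [1.25, 1.5]
g(1.375) = 0.6289 > 0, so the root lies in [1.375, 1.5]
g(1.4375) = -0.3901 < 0, so the root lies in [1.375, 1.4375]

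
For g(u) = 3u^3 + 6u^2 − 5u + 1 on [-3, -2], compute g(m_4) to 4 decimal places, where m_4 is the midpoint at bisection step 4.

-0.4592

m = -2.5, g(m) = 4.125 (+); new bracket [-3, -2.5]
m = -2.75, g(m) = -2.265625 (−); new bracket [-2.75, -2.5]
m = -2.625, g(m) = 1.205078 (+); new bracket [-2.75, -2.625]
m = -2.6875, g(m) = -0.4592 (−); new bracket [-2.6875, -2.625]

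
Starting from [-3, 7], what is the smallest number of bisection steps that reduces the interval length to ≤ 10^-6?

24

Width after n steps is 10/2^n. Need 2^n ≥ 10/10^-6 = 10000000.
2^23 = 8388608 < 10000000 ≤ 2^24 = 16777216, so n = 24.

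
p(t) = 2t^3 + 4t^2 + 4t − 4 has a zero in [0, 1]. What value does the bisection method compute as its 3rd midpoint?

p(0.5) = -0.75 < 0, so the root lies in [0.5, 1]
p(0.75) = 2.09375 > 0, so the root lies in [0.5, 0.75]
p(0.625) = 0.550781 > 0, so the root lies in [0.5, 0.625]

0.625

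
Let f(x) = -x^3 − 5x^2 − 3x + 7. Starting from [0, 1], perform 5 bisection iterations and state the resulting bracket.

f(0.5) = 4.125 > 0, so the root lies in [0.5, 1]
f(0.75) = 1.515625 > 0, so the root lies in [0.75, 1]
f(0.875) = -0.123047 < 0, so the root lies in [0.75, 0.875]
f(0.8125) = 0.7253 > 0, so the root lies in [0.8125, 0.875]
f(0.84375) = 0.3085 > 0, so the root lies in [0.84375, 0.875]

[0.84375, 0.875]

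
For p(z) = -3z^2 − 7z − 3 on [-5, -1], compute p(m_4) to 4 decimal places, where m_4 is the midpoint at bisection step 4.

z = -3 gives p = -9, negative; keep [-3, -1]
z = -2 gives p = -1, negative; keep [-2, -1]
z = -1.5 gives p = 0.75, positive; keep [-2, -1.5]
z = -1.75 gives p = 0.0625, positive; keep [-2, -1.75]

0.0625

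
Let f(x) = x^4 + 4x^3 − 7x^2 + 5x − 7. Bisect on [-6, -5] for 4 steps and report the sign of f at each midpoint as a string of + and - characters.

m = -5.5, f(m) = 3.3125 (+); new bracket [-5.5, -5]
m = -5.25, f(m) = -45.308594 (−); new bracket [-5.5, -5.25]
m = -5.375, f(m) = -22.5896 (−); new bracket [-5.5, -5.375]
m = -5.4375, f(m) = -10.0493 (−); new bracket [-5.5, -5.4375]

+---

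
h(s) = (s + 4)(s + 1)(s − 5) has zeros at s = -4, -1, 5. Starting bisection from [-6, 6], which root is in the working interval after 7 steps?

5

m = 0, h(m) = -20 (−); new bracket [0, 6]
m = 3, h(m) = -56 (−); new bracket [3, 6]
m = 4.5, h(m) = -23.375 (−); new bracket [4.5, 6]
m = 5.25, h(m) = 14.4531 (+); new bracket [4.5, 5.25]
m = 4.875, h(m) = -6.5176 (−); new bracket [4.875, 5.25]
m = 5.0625, h(m) = 3.4338 (+); new bracket [4.875, 5.0625]
m = 4.96875, h(m) = -1.6729 (−); new bracket [4.96875, 5.0625]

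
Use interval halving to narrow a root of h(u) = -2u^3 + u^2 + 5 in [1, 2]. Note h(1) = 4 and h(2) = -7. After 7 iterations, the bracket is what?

u = 1.5 gives h = 0.5, positive; keep [1.5, 2]
u = 1.75 gives h = -2.65625, negative; keep [1.5, 1.75]
u = 1.625 gives h = -0.941406, negative; keep [1.5, 1.625]
u = 1.5625 gives h = -0.188, negative; keep [1.5, 1.5625]
u = 1.53125 gives h = 0.164, positive; keep [1.53125, 1.5625]
u = 1.546875 gives h = -0.01, negative; keep [1.53125, 1.546875]
u = 1.5390625 gives h = 0.0775, positive; keep [1.5390625, 1.546875]

[1.5390625, 1.546875]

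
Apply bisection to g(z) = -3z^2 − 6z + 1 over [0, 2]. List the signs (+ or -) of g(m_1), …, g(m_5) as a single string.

g(1) = -8 < 0, so the root lies in [0, 1]
g(0.5) = -2.75 < 0, so the root lies in [0, 0.5]
g(0.25) = -0.6875 < 0, so the root lies in [0, 0.25]
g(0.125) = 0.2031 > 0, so the root lies in [0.125, 0.25]
g(0.1875) = -0.2305 < 0, so the root lies in [0.125, 0.1875]

---+-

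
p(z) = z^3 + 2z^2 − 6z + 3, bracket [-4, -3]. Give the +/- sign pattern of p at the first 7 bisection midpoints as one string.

z = -3.5 gives p = 5.625, positive; keep [-4, -3.5]
z = -3.75 gives p = 0.890625, positive; keep [-4, -3.75]
z = -3.875 gives p = -1.904297, negative; keep [-3.875, -3.75]
z = -3.8125 gives p = -0.47, negative; keep [-3.8125, -3.75]
z = -3.78125 gives p = 0.2195, positive; keep [-3.8125, -3.78125]
z = -3.796875 gives p = -0.123, negative; keep [-3.796875, -3.78125]
z = -3.7890625 gives p = 0.0488, positive; keep [-3.796875, -3.7890625]

++--+-+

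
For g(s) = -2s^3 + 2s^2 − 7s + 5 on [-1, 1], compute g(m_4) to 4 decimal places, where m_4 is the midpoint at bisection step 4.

m = 0, g(m) = 5 (+); new bracket [0, 1]
m = 0.5, g(m) = 1.75 (+); new bracket [0.5, 1]
m = 0.75, g(m) = 0.03125 (+); new bracket [0.75, 1]
m = 0.875, g(m) = -0.9336 (−); new bracket [0.75, 0.875]

-0.9336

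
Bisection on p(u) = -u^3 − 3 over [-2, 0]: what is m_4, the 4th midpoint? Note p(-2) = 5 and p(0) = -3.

u = -1 gives p = -2, negative; keep [-2, -1]
u = -1.5 gives p = 0.375, positive; keep [-1.5, -1]
u = -1.25 gives p = -1.046875, negative; keep [-1.5, -1.25]
u = -1.375 gives p = -0.4004, negative; keep [-1.5, -1.375]

-1.375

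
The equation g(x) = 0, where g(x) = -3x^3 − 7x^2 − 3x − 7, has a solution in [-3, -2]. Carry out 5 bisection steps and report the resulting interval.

[-2.34375, -2.3125]

midpoint -2.5: g = 3.625 > 0 → [-2.5, -2]
midpoint -2.25: g = -1.515625 < 0 → [-2.5, -2.25]
midpoint -2.375: g = 0.830078 > 0 → [-2.375, -2.25]
midpoint -2.3125: g = -0.3967 < 0 → [-2.375, -2.3125]
midpoint -2.34375: g = 0.2029 > 0 → [-2.34375, -2.3125]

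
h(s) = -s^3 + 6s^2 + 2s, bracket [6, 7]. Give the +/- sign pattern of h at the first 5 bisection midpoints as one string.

-+-+-

s = 6.5 gives h = -8.125, negative; keep [6, 6.5]
s = 6.25 gives h = 2.734375, positive; keep [6.25, 6.5]
s = 6.375 gives h = -2.490234, negative; keep [6.25, 6.375]
s = 6.3125 gives h = 0.1726, positive; keep [6.3125, 6.375]
s = 6.34375 gives h = -1.1461, negative; keep [6.3125, 6.34375]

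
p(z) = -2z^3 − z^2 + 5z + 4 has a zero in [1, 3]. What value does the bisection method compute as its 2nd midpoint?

1.5

z = 2 gives p = -6, negative; keep [1, 2]
z = 1.5 gives p = 2.5, positive; keep [1.5, 2]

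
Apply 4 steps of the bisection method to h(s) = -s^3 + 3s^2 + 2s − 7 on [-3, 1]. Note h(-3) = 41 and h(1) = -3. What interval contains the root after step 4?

h(-1) = -5 < 0, so the root lies in [-3, -1]
h(-2) = 9 > 0, so the root lies in [-2, -1]
h(-1.5) = 0.125 > 0, so the root lies in [-1.5, -1]
h(-1.25) = -2.8594 < 0, so the root lies in [-1.5, -1.25]

[-1.5, -1.25]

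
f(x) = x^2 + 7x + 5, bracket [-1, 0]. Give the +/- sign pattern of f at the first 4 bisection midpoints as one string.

++--

m = -0.5, f(m) = 1.75 (+); new bracket [-1, -0.5]
m = -0.75, f(m) = 0.3125 (+); new bracket [-1, -0.75]
m = -0.875, f(m) = -0.359375 (−); new bracket [-0.875, -0.75]
m = -0.8125, f(m) = -0.0273 (−); new bracket [-0.8125, -0.75]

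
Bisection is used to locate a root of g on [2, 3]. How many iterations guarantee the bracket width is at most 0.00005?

15

Width after n steps is 1/2^n. Need 2^n ≥ 1/0.00005 = 20000.
2^14 = 16384 < 20000 ≤ 2^15 = 32768, so n = 15.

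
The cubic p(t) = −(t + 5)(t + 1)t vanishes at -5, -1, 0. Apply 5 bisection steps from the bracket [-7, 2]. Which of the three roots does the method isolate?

-5

p(-2.5) = -9.375 < 0, so the root lies in [-7, -2.5]
p(-4.75) = -4.453125 < 0, so the root lies in [-7, -4.75]
p(-5.875) = 25.060547 > 0, so the root lies in [-5.875, -4.75]
p(-5.3125) = 7.1594 > 0, so the root lies in [-5.3125, -4.75]
p(-5.03125) = 0.6338 > 0, so the root lies in [-5.03125, -4.75]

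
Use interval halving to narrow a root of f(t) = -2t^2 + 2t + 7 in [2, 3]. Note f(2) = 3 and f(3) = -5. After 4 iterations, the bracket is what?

[2.375, 2.4375]

m = 2.5, f(m) = -0.5 (−); new bracket [2, 2.5]
m = 2.25, f(m) = 1.375 (+); new bracket [2.25, 2.5]
m = 2.375, f(m) = 0.46875 (+); new bracket [2.375, 2.5]
m = 2.4375, f(m) = -0.0078 (−); new bracket [2.375, 2.4375]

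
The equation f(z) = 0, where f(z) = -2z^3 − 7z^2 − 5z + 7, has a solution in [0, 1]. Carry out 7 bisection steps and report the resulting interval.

[0.6640625, 0.671875]

m = 0.5, f(m) = 2.5 (+); new bracket [0.5, 1]
m = 0.75, f(m) = -1.53125 (−); new bracket [0.5, 0.75]
m = 0.625, f(m) = 0.652344 (+); new bracket [0.625, 0.75]
m = 0.6875, f(m) = -0.396 (−); new bracket [0.625, 0.6875]
m = 0.65625, f(m) = 0.1389 (+); new bracket [0.65625, 0.6875]
m = 0.671875, f(m) = -0.1259 (−); new bracket [0.65625, 0.671875]
m = 0.6640625, f(m) = 0.0072 (+); new bracket [0.6640625, 0.671875]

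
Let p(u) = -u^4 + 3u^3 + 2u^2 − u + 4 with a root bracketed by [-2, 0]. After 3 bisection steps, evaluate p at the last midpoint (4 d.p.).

0.0742

u = -1 gives p = 3, positive; keep [-2, -1]
u = -1.5 gives p = -5.1875, negative; keep [-1.5, -1]
u = -1.25 gives p = 0.074219, positive; keep [-1.5, -1.25]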